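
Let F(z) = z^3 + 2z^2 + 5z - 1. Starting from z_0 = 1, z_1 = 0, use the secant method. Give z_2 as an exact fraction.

1/8

F(1) = 7, F(0) = -1. z_2 = 0 - (-1)·(0 - 1)/((-1) - 7) = 1/8.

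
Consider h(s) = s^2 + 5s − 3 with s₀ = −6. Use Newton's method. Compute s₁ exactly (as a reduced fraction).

−39/7

h'(s) = 2s + 5.
h(−6) = 3, h'(−6) = −7, so s₁ = (−6) − 3/(−7) = −39/7.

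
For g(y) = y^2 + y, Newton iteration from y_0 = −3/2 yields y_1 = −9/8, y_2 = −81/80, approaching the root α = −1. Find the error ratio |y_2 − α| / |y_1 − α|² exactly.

4/5

y_1 − α = −9/8 − (−1) = −9/8 + 1 = −1/8, so |y_1 − α| = 1/8.
y_2 − α = −81/80 − (−1) = −81/80 + 1 = −1/80, so |y_2 − α| = 1/80.
|y_1 − α|² = 1/64.
Ratio = (1/80) / (1/64) = 4/5.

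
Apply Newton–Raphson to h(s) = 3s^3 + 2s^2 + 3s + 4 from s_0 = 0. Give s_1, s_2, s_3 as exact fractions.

h'(s) = 9s^2 + 4s + 3.
h(0) = 4, h'(0) = 3, so s_1 = 0 - 4/3 = -4/3.
h(-4/3) = -32/9, h'(-4/3) = 41/3, so s_2 = (-4/3) - (-32/9)/(41/3) = -44/41.
h(-44/41) = -43008/68921, h'(-44/41) = 15251/1681, so s_3 = (-44/41) - (-43008/68921)/(15251/1681) = -628036/625291.

s_1 = -4/3, s_2 = -44/41, s_3 = -628036/625291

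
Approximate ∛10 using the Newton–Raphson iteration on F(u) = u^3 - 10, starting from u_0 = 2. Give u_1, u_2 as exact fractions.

F'(u) = 3u^2.
F(2) = -2, F'(2) = 12, so u_1 = 2 - (-2)/12 = 13/6.
F(13/6) = 37/216, F'(13/6) = 169/12, so u_2 = (13/6) - (37/216)/(169/12) = 3277/1521.

u_1 = 13/6, u_2 = 3277/1521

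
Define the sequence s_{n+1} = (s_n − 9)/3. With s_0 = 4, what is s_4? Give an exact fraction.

−356/81

s_1 = (4 − 9)/3 = −5/3.
s_2 = ((−5/3) − 9)/3 = −32/9.
s_3 = ((−32/9) − 9)/3 = −113/27.
s_4 = ((−113/27) − 9)/3 = −356/81.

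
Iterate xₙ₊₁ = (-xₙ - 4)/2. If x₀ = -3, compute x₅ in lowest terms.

-41/32

x₁ = (-(-3) - 4)/2 = -1/2.
x₂ = (-(-1/2) - 4)/2 = -7/4.
x₃ = (-(-7/4) - 4)/2 = -9/8.
x₄ = (-(-9/8) - 4)/2 = -23/16.
x₅ = (-(-23/16) - 4)/2 = -41/32.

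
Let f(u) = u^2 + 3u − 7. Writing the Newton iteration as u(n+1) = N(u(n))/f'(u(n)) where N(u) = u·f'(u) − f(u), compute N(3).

16

f'(u) = 2u + 3.
N(u) = u·f'(u) − f(u) = u·(2u + 3) − (u^2 + 3u − 7) = u^2 + 7.
N(3) = 16.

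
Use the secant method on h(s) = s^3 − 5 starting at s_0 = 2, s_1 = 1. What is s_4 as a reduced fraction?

14432773/8474569

h(2) = 3, h(1) = −4. s_2 = 1 − (−4)·(1 − 2)/((−4) − 3) = 11/7.
h(1) = −4, h(11/7) = −384/343. s_3 = (11/7) − (−384/343)·((11/7) − 1)/((−384/343) − (−4)) = 443/247.
h(11/7) = −384/343, h(443/247) = 11592192/15069223. s_4 = (443/247) − (11592192/15069223)·((443/247) − (11/7))/((11592192/15069223) − (−384/343)) = 14432773/8474569.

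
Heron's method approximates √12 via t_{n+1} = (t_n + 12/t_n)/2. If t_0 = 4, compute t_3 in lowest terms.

t_1 = (4 + 12/4)/2 = 7/2.
t_2 = (7/2 + 12/(7/2))/2 = 97/28.
t_3 = (97/28 + 12/(97/28))/2 = 18817/5432.

18817/5432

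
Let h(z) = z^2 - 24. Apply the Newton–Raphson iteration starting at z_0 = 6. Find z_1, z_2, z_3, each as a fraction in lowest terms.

z_1 = 5, z_2 = 49/10, z_3 = 4801/980

h'(z) = 2z.
h(6) = 12, h'(6) = 12, so z_1 = 6 - 12/12 = 5.
h(5) = 1, h'(5) = 10, so z_2 = 5 - 1/10 = 49/10.
h(49/10) = 1/100, h'(49/10) = 49/5, so z_3 = (49/10) - (1/100)/(49/5) = 4801/980.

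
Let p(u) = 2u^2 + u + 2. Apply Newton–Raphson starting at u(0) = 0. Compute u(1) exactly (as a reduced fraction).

−2

p'(u) = 4u + 1.
p(0) = 2, p'(0) = 1, so u(1) = 0 − 2/1 = −2.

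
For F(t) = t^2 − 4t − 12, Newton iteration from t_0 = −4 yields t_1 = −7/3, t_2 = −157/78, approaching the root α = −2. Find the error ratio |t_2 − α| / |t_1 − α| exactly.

t_1 − α = −7/3 − (−2) = −7/3 + 2 = −1/3, so |t_1 − α| = 1/3.
t_2 − α = −157/78 − (−2) = −157/78 + 2 = −1/78, so |t_2 − α| = 1/78.
Ratio = (1/78) / (1/3) = 1/26.

1/26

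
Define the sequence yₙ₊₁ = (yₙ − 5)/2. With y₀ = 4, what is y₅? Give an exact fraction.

−151/32

y₁ = (4 − 5)/2 = −1/2.
y₂ = ((−1/2) − 5)/2 = −11/4.
y₃ = ((−11/4) − 5)/2 = −31/8.
y₄ = ((−31/8) − 5)/2 = −71/16.
y₅ = ((−71/16) − 5)/2 = −151/32.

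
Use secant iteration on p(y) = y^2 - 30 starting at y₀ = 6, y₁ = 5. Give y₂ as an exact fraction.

60/11

p(6) = 6, p(5) = -5. y₂ = 5 - (-5)·(5 - 6)/((-5) - 6) = 60/11.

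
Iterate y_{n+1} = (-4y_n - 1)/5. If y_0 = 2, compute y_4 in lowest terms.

471/625

y_1 = (-4·2 - 1)/5 = -9/5.
y_2 = (-4·(-9/5) - 1)/5 = 31/25.
y_3 = (-4·(31/25) - 1)/5 = -149/125.
y_4 = (-4·(-149/125) - 1)/5 = 471/625.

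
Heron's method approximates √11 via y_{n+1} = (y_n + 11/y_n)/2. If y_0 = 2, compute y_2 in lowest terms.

y_1 = (2 + 11/2)/2 = 15/4.
y_2 = (15/4 + 11/(15/4))/2 = 401/120.

401/120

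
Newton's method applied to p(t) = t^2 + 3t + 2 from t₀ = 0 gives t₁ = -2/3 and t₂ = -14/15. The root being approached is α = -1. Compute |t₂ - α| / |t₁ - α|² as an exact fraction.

t₁ - α = -2/3 - (-1) = -2/3 + 1 = 1/3, so |t₁ - α| = 1/3.
t₂ - α = -14/15 - (-1) = -14/15 + 1 = 1/15, so |t₂ - α| = 1/15.
|t₁ - α|² = 1/9.
Ratio = (1/15) / (1/9) = 3/5.

3/5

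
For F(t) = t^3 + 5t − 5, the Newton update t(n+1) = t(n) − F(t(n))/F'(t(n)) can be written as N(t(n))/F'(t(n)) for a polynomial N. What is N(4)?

133

F'(t) = 3t^2 + 5.
N(t) = t·F'(t) − F(t) = t·(3t^2 + 5) − (t^3 + 5t − 5) = 2t^3 + 5.
N(4) = 133.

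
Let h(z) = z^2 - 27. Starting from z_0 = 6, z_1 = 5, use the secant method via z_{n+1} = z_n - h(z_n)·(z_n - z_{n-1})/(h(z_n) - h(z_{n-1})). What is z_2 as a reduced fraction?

57/11

h(6) = 9, h(5) = -2. z_2 = 5 - (-2)·(5 - 6)/((-2) - 9) = 57/11.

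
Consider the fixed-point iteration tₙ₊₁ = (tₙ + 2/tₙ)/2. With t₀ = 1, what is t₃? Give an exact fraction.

577/408

t₁ = (1 + 2/1)/2 = 3/2.
t₂ = (3/2 + 2/(3/2))/2 = 17/12.
t₃ = (17/12 + 2/(17/12))/2 = 577/408.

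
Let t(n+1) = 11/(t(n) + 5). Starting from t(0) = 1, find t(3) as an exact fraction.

451/271

t(1) = 11/(1 + 5) = 11/6.
t(2) = 11/(11/6 + 5) = 66/41.
t(3) = 11/(66/41 + 5) = 451/271.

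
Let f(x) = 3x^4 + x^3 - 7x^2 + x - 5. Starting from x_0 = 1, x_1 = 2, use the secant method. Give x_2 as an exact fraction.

f(1) = -7, f(2) = 25. x_2 = 2 - 25·(2 - 1)/(25 - (-7)) = 39/32.

39/32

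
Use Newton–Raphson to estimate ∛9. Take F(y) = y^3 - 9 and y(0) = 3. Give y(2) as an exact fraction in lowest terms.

929/441

F'(y) = 3y^2.
F(3) = 18, F'(3) = 27, so y(1) = 3 - 18/27 = 7/3.
F(7/3) = 100/27, F'(7/3) = 49/3, so y(2) = (7/3) - (100/27)/(49/3) = 929/441.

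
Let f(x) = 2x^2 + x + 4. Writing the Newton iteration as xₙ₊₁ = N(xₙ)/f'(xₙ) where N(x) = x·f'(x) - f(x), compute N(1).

f'(x) = 4x + 1.
N(x) = x·f'(x) - f(x) = x·(4x + 1) - (2x^2 + x + 4) = 2x^2 - 4.
N(1) = -2.

-2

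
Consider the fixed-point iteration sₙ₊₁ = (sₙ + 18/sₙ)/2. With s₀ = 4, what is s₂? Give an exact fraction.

s₁ = (4 + 18/4)/2 = 17/4.
s₂ = (17/4 + 18/(17/4))/2 = 577/136.

577/136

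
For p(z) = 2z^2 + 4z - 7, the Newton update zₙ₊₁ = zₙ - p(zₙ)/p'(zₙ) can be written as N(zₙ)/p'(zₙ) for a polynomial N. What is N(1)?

9

p'(z) = 4z + 4.
N(z) = z·p'(z) - p(z) = z·(4z + 4) - (2z^2 + 4z - 7) = 2z^2 + 7.
N(1) = 9.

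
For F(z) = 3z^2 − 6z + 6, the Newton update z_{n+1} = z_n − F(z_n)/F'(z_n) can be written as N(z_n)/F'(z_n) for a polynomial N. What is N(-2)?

6

F'(z) = 6z − 6.
N(z) = z·F'(z) − F(z) = z·(6z − 6) − (3z^2 − 6z + 6) = 3z^2 − 6.
N(-2) = 6.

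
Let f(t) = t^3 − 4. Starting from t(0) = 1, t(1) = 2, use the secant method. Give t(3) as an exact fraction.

f(1) = −3, f(2) = 4. t(2) = 2 − 4·(2 − 1)/(4 − (−3)) = 10/7.
f(2) = 4, f(10/7) = −372/343. t(3) = (10/7) − (−372/343)·((10/7) − 2)/((−372/343) − 4) = 169/109.

169/109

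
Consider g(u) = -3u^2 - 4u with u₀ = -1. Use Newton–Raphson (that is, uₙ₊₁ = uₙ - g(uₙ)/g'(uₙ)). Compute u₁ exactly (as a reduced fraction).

-3/2

g'(u) = -6u - 4.
g(-1) = 1, g'(-1) = 2, so u₁ = (-1) - 1/2 = -3/2.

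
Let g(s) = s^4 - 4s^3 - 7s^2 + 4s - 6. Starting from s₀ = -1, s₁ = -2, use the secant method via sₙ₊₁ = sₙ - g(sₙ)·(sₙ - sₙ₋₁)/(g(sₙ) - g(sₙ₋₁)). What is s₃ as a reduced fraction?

-881/481

g(-1) = -12, g(-2) = 6. s₂ = (-2) - 6·((-2) - (-1))/(6 - (-12)) = -5/3.
g(-2) = 6, g(-5/3) = -476/81. s₃ = (-5/3) - (-476/81)·((-5/3) - (-2))/((-476/81) - 6) = -881/481.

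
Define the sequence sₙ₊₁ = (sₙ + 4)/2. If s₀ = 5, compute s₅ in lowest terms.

129/32

s₁ = (5 + 4)/2 = 9/2.
s₂ = ((9/2) + 4)/2 = 17/4.
s₃ = ((17/4) + 4)/2 = 33/8.
s₄ = ((33/8) + 4)/2 = 65/16.
s₅ = ((65/16) + 4)/2 = 129/32.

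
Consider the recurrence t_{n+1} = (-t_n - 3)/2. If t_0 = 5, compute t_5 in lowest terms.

-19/16

t_1 = (-5 - 3)/2 = -4.
t_2 = (-(-4) - 3)/2 = 1/2.
t_3 = (-(1/2) - 3)/2 = -7/4.
t_4 = (-(-7/4) - 3)/2 = -5/8.
t_5 = (-(-5/8) - 3)/2 = -19/16.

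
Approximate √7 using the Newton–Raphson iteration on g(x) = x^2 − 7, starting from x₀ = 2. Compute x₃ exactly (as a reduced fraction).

108497/41008

g'(x) = 2x.
g(2) = −3, g'(2) = 4, so x₁ = 2 − (−3)/4 = 11/4.
g(11/4) = 9/16, g'(11/4) = 11/2, so x₂ = (11/4) − (9/16)/(11/2) = 233/88.
g(233/88) = 81/7744, g'(233/88) = 233/44, so x₃ = (233/88) − (81/7744)/(233/44) = 108497/41008.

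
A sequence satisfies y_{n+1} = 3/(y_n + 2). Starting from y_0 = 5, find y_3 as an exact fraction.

y_1 = 3/(5 + 2) = 3/7.
y_2 = 3/(3/7 + 2) = 21/17.
y_3 = 3/(21/17 + 2) = 51/55.

51/55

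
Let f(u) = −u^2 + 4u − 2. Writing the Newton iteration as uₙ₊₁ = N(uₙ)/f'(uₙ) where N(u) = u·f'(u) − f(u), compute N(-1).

1

f'(u) = −2u + 4.
N(u) = u·f'(u) − f(u) = u·(−2u + 4) − (−u^2 + 4u − 2) = −u^2 + 2.
N(-1) = 1.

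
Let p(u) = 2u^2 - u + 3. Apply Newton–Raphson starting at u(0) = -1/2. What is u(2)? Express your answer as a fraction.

p'(u) = 4u - 1.
p(-1/2) = 4, p'(-1/2) = -3, so u(1) = (-1/2) - 4/(-3) = 5/6.
p(5/6) = 32/9, p'(5/6) = 7/3, so u(2) = (5/6) - (32/9)/(7/3) = -29/42.

-29/42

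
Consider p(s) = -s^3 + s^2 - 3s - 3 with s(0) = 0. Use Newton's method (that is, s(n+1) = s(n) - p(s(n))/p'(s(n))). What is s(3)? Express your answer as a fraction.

p'(s) = -3s^2 + 2s - 3.
p(0) = -3, p'(0) = -3, so s(1) = 0 - (-3)/(-3) = -1.
p(-1) = 2, p'(-1) = -8, so s(2) = (-1) - 2/(-8) = -3/4.
p(-3/4) = 15/64, p'(-3/4) = -99/16, so s(3) = (-3/4) - (15/64)/(-99/16) = -47/66.

-47/66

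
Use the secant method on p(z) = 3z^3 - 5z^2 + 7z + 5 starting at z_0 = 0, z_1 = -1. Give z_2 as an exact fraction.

-1/3

p(0) = 5, p(-1) = -10. z_2 = (-1) - (-10)·((-1) - 0)/((-10) - 5) = -1/3.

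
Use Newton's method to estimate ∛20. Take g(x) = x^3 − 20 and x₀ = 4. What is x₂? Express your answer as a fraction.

67933/24642

g'(x) = 3x^2.
g(4) = 44, g'(4) = 48, so x₁ = 4 − 44/48 = 37/12.
g(37/12) = 16093/1728, g'(37/12) = 1369/48, so x₂ = (37/12) − (16093/1728)/(1369/48) = 67933/24642.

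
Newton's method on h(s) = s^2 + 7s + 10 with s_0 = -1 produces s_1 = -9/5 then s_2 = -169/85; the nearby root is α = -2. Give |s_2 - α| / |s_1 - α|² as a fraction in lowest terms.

s_1 - α = -9/5 - (-2) = -9/5 + 2 = 1/5, so |s_1 - α| = 1/5.
s_2 - α = -169/85 - (-2) = -169/85 + 2 = 1/85, so |s_2 - α| = 1/85.
|s_1 - α|² = 1/25.
Ratio = (1/85) / (1/25) = 5/17.

5/17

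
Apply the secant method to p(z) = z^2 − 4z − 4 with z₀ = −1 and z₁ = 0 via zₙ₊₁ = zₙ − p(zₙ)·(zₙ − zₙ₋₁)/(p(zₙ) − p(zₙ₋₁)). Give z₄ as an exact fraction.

p(−1) = 1, p(0) = −4. z₂ = 0 − (−4)·(0 − (−1))/((−4) − 1) = −4/5.
p(0) = −4, p(−4/5) = −4/25. z₃ = (−4/5) − (−4/25)·((−4/5) − 0)/((−4/25) − (−4)) = −5/6.
p(−4/5) = −4/25, p(−5/6) = 1/36. z₄ = (−5/6) − (1/36)·((−5/6) − (−4/5))/((1/36) − (−4/25)) = −140/169.

−140/169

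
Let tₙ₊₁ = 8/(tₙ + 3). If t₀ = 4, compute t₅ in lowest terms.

t₁ = 8/(4 + 3) = 8/7.
t₂ = 8/(8/7 + 3) = 56/29.
t₃ = 8/(56/29 + 3) = 232/143.
t₄ = 8/(232/143 + 3) = 1144/661.
t₅ = 8/(1144/661 + 3) = 5288/3127.

5288/3127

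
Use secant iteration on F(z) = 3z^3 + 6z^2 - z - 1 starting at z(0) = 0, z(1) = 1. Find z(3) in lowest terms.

F(0) = -1, F(1) = 7. z(2) = 1 - 7·(1 - 0)/(7 - (-1)) = 1/8.
F(1) = 7, F(1/8) = -525/512. z(3) = (1/8) - (-525/512)·((1/8) - 1)/((-525/512) - 7) = 139/587.

139/587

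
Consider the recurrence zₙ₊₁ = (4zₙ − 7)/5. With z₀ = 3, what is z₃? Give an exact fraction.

z₁ = (4·3 − 7)/5 = 1.
z₂ = (4·1 − 7)/5 = −3/5.
z₃ = (4·(−3/5) − 7)/5 = −47/25.

−47/25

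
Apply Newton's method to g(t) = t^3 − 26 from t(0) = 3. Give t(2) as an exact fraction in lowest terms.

g'(t) = 3t^2.
g(3) = 1, g'(3) = 27, so t(1) = 3 − 1/27 = 80/27.
g(80/27) = 242/19683, g'(80/27) = 6400/243, so t(2) = (80/27) − (242/19683)/(6400/243) = 767879/259200.

767879/259200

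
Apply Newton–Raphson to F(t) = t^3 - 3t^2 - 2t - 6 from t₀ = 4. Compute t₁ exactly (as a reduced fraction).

43/11

F'(t) = 3t^2 - 6t - 2.
F(4) = 2, F'(4) = 22, so t₁ = 4 - 2/22 = 43/11.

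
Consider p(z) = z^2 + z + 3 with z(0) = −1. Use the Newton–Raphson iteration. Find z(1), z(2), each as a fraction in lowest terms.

z(1) = 2, z(2) = 1/5

p'(z) = 2z + 1.
p(−1) = 3, p'(−1) = −1, so z(1) = (−1) − 3/(−1) = 2.
p(2) = 9, p'(2) = 5, so z(2) = 2 − 9/5 = 1/5.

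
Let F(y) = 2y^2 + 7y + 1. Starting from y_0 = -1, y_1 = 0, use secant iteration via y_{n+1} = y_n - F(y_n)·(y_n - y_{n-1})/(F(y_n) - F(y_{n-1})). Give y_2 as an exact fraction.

-1/5

F(-1) = -4, F(0) = 1. y_2 = 0 - 1·(0 - (-1))/(1 - (-4)) = -1/5.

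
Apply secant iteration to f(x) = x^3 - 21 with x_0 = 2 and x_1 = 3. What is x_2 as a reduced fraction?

51/19

f(2) = -13, f(3) = 6. x_2 = 3 - 6·(3 - 2)/(6 - (-13)) = 51/19.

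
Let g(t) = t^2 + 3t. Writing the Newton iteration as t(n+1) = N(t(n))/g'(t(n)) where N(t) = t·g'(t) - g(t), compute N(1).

g'(t) = 2t + 3.
N(t) = t·g'(t) - g(t) = t·(2t + 3) - (t^2 + 3t) = t^2.
N(1) = 1.

1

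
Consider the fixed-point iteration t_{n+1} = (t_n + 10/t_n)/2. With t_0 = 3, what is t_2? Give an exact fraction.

721/228

t_1 = (3 + 10/3)/2 = 19/6.
t_2 = (19/6 + 10/(19/6))/2 = 721/228.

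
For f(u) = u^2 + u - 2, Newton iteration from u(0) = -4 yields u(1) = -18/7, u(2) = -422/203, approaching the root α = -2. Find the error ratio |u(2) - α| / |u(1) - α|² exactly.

7/29

u(1) - α = -18/7 - (-2) = -18/7 + 2 = -4/7, so |u(1) - α| = 4/7.
u(2) - α = -422/203 - (-2) = -422/203 + 2 = -16/203, so |u(2) - α| = 16/203.
|u(1) - α|² = 16/49.
Ratio = (16/203) / (16/49) = 7/29.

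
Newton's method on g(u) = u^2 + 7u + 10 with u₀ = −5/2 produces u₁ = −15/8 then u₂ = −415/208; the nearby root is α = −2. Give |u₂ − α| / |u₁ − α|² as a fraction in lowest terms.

4/13

u₁ − α = −15/8 − (−2) = −15/8 + 2 = 1/8, so |u₁ − α| = 1/8.
u₂ − α = −415/208 − (−2) = −415/208 + 2 = 1/208, so |u₂ − α| = 1/208.
|u₁ − α|² = 1/64.
Ratio = (1/208) / (1/64) = 4/13.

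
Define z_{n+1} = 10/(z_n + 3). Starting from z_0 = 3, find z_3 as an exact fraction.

35/18

z_1 = 10/(3 + 3) = 5/3.
z_2 = 10/(5/3 + 3) = 15/7.
z_3 = 10/(15/7 + 3) = 35/18.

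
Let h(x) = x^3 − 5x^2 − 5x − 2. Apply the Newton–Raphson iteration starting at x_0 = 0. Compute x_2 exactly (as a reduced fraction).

−134/65

h'(x) = 3x^2 − 10x − 5.
h(0) = −2, h'(0) = −5, so x_1 = 0 − (−2)/(−5) = −2/5.
h(−2/5) = −108/125, h'(−2/5) = −13/25, so x_2 = (−2/5) − (−108/125)/(−13/25) = −134/65.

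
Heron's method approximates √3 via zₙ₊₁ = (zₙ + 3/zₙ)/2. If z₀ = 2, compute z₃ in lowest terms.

z₁ = (2 + 3/2)/2 = 7/4.
z₂ = (7/4 + 3/(7/4))/2 = 97/56.
z₃ = (97/56 + 3/(97/56))/2 = 18817/10864.

18817/10864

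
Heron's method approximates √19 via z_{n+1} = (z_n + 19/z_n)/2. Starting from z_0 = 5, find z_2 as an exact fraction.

959/220

z_1 = (5 + 19/5)/2 = 22/5.
z_2 = (22/5 + 19/(22/5))/2 = 959/220.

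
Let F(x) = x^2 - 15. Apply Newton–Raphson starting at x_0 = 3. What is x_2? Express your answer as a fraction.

31/8

F'(x) = 2x.
F(3) = -6, F'(3) = 6, so x_1 = 3 - (-6)/6 = 4.
F(4) = 1, F'(4) = 8, so x_2 = 4 - 1/8 = 31/8.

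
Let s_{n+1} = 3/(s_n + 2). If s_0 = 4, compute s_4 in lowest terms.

s_1 = 3/(4 + 2) = 1/2.
s_2 = 3/(1/2 + 2) = 6/5.
s_3 = 3/(6/5 + 2) = 15/16.
s_4 = 3/(15/16 + 2) = 48/47.

48/47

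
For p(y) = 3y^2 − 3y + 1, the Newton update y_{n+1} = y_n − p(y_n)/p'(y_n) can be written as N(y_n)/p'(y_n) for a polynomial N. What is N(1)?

2

p'(y) = 6y − 3.
N(y) = y·p'(y) − p(y) = y·(6y − 3) − (3y^2 − 3y + 1) = 3y^2 − 1.
N(1) = 2.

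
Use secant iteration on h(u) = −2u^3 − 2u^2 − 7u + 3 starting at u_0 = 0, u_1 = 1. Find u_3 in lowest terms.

513/1481

h(0) = 3, h(1) = −8. u_2 = 1 − (−8)·(1 − 0)/((−8) − 3) = 3/11.
h(1) = −8, h(3/11) = 1200/1331. u_3 = (3/11) − (1200/1331)·((3/11) − 1)/((1200/1331) − (−8)) = 513/1481.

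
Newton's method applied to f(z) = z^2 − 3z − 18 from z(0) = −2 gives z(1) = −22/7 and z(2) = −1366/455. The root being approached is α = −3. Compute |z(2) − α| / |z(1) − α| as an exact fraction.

1/65

z(1) − α = −22/7 − (−3) = −22/7 + 3 = −1/7, so |z(1) − α| = 1/7.
z(2) − α = −1366/455 − (−3) = −1366/455 + 3 = −1/455, so |z(2) − α| = 1/455.
Ratio = (1/455) / (1/7) = 1/65.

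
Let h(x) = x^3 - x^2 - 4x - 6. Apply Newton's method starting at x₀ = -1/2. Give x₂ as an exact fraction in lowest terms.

-10639/6858

h'(x) = 3x^2 - 2x - 4.
h(-1/2) = -35/8, h'(-1/2) = -9/4, so x₁ = (-1/2) - (-35/8)/(-9/4) = -22/9.
h(-22/9) = -12250/729, h'(-22/9) = 508/27, so x₂ = (-22/9) - (-12250/729)/(508/27) = -10639/6858.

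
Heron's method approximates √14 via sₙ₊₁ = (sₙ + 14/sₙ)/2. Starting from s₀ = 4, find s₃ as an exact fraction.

s₁ = (4 + 14/4)/2 = 15/4.
s₂ = (15/4 + 14/(15/4))/2 = 449/120.
s₃ = (449/120 + 14/(449/120))/2 = 403201/107760.

403201/107760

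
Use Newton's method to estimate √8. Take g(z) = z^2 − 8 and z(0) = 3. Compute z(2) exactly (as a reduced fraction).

577/204

g'(z) = 2z.
g(3) = 1, g'(3) = 6, so z(1) = 3 − 1/6 = 17/6.
g(17/6) = 1/36, g'(17/6) = 17/3, so z(2) = (17/6) − (1/36)/(17/3) = 577/204.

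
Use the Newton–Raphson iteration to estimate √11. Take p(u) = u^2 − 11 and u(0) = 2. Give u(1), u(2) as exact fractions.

p'(u) = 2u.
p(2) = −7, p'(2) = 4, so u(1) = 2 − (−7)/4 = 15/4.
p(15/4) = 49/16, p'(15/4) = 15/2, so u(2) = (15/4) − (49/16)/(15/2) = 401/120.

u(1) = 15/4, u(2) = 401/120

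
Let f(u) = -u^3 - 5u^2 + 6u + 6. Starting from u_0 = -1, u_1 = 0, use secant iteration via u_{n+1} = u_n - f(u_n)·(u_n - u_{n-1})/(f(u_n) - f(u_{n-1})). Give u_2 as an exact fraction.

-3/5

f(-1) = -4, f(0) = 6. u_2 = 0 - 6·(0 - (-1))/(6 - (-4)) = -3/5.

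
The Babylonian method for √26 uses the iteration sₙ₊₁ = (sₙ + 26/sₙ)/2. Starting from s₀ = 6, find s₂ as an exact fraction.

s₁ = (6 + 26/6)/2 = 31/6.
s₂ = (31/6 + 26/(31/6))/2 = 1897/372.

1897/372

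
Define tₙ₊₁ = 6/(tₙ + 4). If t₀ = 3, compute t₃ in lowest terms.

t₁ = 6/(3 + 4) = 6/7.
t₂ = 6/(6/7 + 4) = 21/17.
t₃ = 6/(21/17 + 4) = 102/89.

102/89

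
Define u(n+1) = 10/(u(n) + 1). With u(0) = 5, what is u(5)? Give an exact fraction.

590/249

u(1) = 10/(5 + 1) = 5/3.
u(2) = 10/(5/3 + 1) = 15/4.
u(3) = 10/(15/4 + 1) = 40/19.
u(4) = 10/(40/19 + 1) = 190/59.
u(5) = 10/(190/59 + 1) = 590/249.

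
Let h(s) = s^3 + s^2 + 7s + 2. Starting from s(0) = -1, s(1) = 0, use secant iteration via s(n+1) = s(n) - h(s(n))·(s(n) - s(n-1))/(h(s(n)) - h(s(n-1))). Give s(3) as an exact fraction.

-98/333

h(-1) = -5, h(0) = 2. s(2) = 0 - 2·(0 - (-1))/(2 - (-5)) = -2/7.
h(0) = 2, h(-2/7) = 20/343. s(3) = (-2/7) - (20/343)·((-2/7) - 0)/((20/343) - 2) = -98/333.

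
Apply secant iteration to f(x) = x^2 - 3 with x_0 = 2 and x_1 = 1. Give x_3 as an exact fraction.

7/4

f(2) = 1, f(1) = -2. x_2 = 1 - (-2)·(1 - 2)/((-2) - 1) = 5/3.
f(1) = -2, f(5/3) = -2/9. x_3 = (5/3) - (-2/9)·((5/3) - 1)/((-2/9) - (-2)) = 7/4.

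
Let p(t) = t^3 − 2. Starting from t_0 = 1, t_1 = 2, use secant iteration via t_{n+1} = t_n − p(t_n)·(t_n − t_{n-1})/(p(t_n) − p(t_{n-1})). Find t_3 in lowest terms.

75/62

p(1) = −1, p(2) = 6. t_2 = 2 − 6·(2 − 1)/(6 − (−1)) = 8/7.
p(2) = 6, p(8/7) = −174/343. t_3 = (8/7) − (−174/343)·((8/7) − 2)/((−174/343) − 6) = 75/62.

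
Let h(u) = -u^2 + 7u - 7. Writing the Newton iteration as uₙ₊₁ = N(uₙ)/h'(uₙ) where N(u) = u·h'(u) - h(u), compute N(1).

6

h'(u) = -2u + 7.
N(u) = u·h'(u) - h(u) = u·(-2u + 7) - (-u^2 + 7u - 7) = -u^2 + 7.
N(1) = 6.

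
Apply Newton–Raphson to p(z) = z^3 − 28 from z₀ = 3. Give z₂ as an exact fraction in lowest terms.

p'(z) = 3z^2.
p(3) = −1, p'(3) = 27, so z₁ = 3 − (−1)/27 = 82/27.
p(82/27) = 244/19683, p'(82/27) = 6724/243, so z₂ = (82/27) − (244/19683)/(6724/243) = 413465/136161.

413465/136161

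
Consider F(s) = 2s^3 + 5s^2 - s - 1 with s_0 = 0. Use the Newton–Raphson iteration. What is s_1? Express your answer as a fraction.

F'(s) = 6s^2 + 10s - 1.
F(0) = -1, F'(0) = -1, so s_1 = 0 - (-1)/(-1) = -1.

-1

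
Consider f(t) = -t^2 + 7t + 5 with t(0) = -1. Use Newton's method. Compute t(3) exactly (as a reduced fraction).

f'(t) = -2t + 7.
f(-1) = -3, f'(-1) = 9, so t(1) = (-1) - (-3)/9 = -2/3.
f(-2/3) = -1/9, f'(-2/3) = 25/3, so t(2) = (-2/3) - (-1/9)/(25/3) = -49/75.
f(-49/75) = -1/5625, f'(-49/75) = 623/75, so t(3) = (-49/75) - (-1/5625)/(623/75) = -30526/46725.

-30526/46725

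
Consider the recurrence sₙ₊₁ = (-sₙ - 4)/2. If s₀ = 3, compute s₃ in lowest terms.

-15/8

s₁ = (-3 - 4)/2 = -7/2.
s₂ = (-(-7/2) - 4)/2 = -1/4.
s₃ = (-(-1/4) - 4)/2 = -15/8.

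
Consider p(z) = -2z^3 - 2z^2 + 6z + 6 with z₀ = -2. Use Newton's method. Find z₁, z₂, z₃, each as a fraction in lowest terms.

p'(z) = -6z^2 - 4z + 6.
p(-2) = 2, p'(-2) = -10, so z₁ = (-2) - 2/(-10) = -9/5.
p(-9/5) = 48/125, p'(-9/5) = -156/25, so z₂ = (-9/5) - (48/125)/(-156/25) = -113/65.
p(-113/65) = 9024/274625, p'(-113/65) = -21884/4225, so z₃ = (-113/65) - (9024/274625)/(-21884/4225) = -615967/355615.

z₁ = -9/5, z₂ = -113/65, z₃ = -615967/355615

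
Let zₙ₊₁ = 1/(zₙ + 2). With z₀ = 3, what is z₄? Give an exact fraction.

z₁ = 1/(3 + 2) = 1/5.
z₂ = 1/(1/5 + 2) = 5/11.
z₃ = 1/(5/11 + 2) = 11/27.
z₄ = 1/(11/27 + 2) = 27/65.

27/65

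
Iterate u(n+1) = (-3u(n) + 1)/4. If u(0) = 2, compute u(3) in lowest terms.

-41/64

u(1) = (-3·2 + 1)/4 = -5/4.
u(2) = (-3·(-5/4) + 1)/4 = 19/16.
u(3) = (-3·(19/16) + 1)/4 = -41/64.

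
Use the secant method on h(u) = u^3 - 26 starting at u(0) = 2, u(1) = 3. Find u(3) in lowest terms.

h(2) = -18, h(3) = 1. u(2) = 3 - 1·(3 - 2)/(1 - (-18)) = 56/19.
h(3) = 1, h(56/19) = -2718/6859. u(3) = (56/19) - (-2718/6859)·((56/19) - 3)/((-2718/6859) - 1) = 28370/9577.

28370/9577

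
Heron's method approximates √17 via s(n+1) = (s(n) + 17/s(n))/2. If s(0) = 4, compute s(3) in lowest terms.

s(1) = (4 + 17/4)/2 = 33/8.
s(2) = (33/8 + 17/(33/8))/2 = 2177/528.
s(3) = (2177/528 + 17/(2177/528))/2 = 9478657/2298912.

9478657/2298912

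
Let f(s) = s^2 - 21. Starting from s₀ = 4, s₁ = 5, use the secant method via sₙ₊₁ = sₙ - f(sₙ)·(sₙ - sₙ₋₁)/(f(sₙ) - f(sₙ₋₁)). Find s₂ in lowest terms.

f(4) = -5, f(5) = 4. s₂ = 5 - 4·(5 - 4)/(4 - (-5)) = 41/9.

41/9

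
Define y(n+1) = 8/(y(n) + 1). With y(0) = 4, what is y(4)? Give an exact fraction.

424/157

y(1) = 8/(4 + 1) = 8/5.
y(2) = 8/(8/5 + 1) = 40/13.
y(3) = 8/(40/13 + 1) = 104/53.
y(4) = 8/(104/53 + 1) = 424/157.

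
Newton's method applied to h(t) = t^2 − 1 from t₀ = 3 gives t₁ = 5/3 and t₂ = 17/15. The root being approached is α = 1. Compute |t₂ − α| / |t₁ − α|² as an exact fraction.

t₁ − α = 5/3 − 1 = 2/3, so |t₁ − α| = 2/3.
t₂ − α = 17/15 − 1 = 2/15, so |t₂ − α| = 2/15.
|t₁ − α|² = 4/9.
Ratio = (2/15) / (4/9) = 3/10.

3/10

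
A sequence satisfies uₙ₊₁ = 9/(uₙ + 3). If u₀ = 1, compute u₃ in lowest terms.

u₁ = 9/(1 + 3) = 9/4.
u₂ = 9/(9/4 + 3) = 12/7.
u₃ = 9/(12/7 + 3) = 21/11.

21/11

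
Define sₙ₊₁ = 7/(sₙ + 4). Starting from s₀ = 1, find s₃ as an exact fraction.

s₁ = 7/(1 + 4) = 7/5.
s₂ = 7/(7/5 + 4) = 35/27.
s₃ = 7/(35/27 + 4) = 189/143.

189/143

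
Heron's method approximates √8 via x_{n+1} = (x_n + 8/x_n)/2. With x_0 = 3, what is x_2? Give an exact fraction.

x_1 = (3 + 8/3)/2 = 17/6.
x_2 = (17/6 + 8/(17/6))/2 = 577/204.

577/204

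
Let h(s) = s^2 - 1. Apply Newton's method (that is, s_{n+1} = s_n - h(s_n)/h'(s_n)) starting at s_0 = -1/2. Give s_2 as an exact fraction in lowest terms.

-41/40

h'(s) = 2s.
h(-1/2) = -3/4, h'(-1/2) = -1, so s_1 = (-1/2) - (-3/4)/(-1) = -5/4.
h(-5/4) = 9/16, h'(-5/4) = -5/2, so s_2 = (-5/4) - (9/16)/(-5/2) = -41/40.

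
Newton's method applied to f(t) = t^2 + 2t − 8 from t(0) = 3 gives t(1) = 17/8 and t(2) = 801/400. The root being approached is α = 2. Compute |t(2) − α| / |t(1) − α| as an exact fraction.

t(1) − α = 17/8 − 2 = 1/8, so |t(1) − α| = 1/8.
t(2) − α = 801/400 − 2 = 1/400, so |t(2) − α| = 1/400.
Ratio = (1/400) / (1/8) = 1/50.

1/50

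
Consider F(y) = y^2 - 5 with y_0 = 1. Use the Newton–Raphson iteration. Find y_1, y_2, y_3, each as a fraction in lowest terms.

F'(y) = 2y.
F(1) = -4, F'(1) = 2, so y_1 = 1 - (-4)/2 = 3.
F(3) = 4, F'(3) = 6, so y_2 = 3 - 4/6 = 7/3.
F(7/3) = 4/9, F'(7/3) = 14/3, so y_3 = (7/3) - (4/9)/(14/3) = 47/21.

y_1 = 3, y_2 = 7/3, y_3 = 47/21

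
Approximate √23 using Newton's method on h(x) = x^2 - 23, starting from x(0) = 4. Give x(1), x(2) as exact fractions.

x(1) = 39/8, x(2) = 2993/624

h'(x) = 2x.
h(4) = -7, h'(4) = 8, so x(1) = 4 - (-7)/8 = 39/8.
h(39/8) = 49/64, h'(39/8) = 39/4, so x(2) = (39/8) - (49/64)/(39/4) = 2993/624.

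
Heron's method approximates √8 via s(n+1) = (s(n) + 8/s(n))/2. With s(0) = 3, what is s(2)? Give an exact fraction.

577/204

s(1) = (3 + 8/3)/2 = 17/6.
s(2) = (17/6 + 8/(17/6))/2 = 577/204.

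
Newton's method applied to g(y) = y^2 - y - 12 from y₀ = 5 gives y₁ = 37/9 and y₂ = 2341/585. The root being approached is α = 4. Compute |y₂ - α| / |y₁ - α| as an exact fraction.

1/65

y₁ - α = 37/9 - 4 = 1/9, so |y₁ - α| = 1/9.
y₂ - α = 2341/585 - 4 = 1/585, so |y₂ - α| = 1/585.
Ratio = (1/585) / (1/9) = 1/65.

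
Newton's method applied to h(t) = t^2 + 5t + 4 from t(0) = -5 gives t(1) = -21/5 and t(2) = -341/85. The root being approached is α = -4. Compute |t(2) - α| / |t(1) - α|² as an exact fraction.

5/17

t(1) - α = -21/5 - (-4) = -21/5 + 4 = -1/5, so |t(1) - α| = 1/5.
t(2) - α = -341/85 - (-4) = -341/85 + 4 = -1/85, so |t(2) - α| = 1/85.
|t(1) - α|² = 1/25.
Ratio = (1/85) / (1/25) = 5/17.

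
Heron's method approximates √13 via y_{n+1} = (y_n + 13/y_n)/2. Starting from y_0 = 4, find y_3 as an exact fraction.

5597777/1552544

y_1 = (4 + 13/4)/2 = 29/8.
y_2 = (29/8 + 13/(29/8))/2 = 1673/464.
y_3 = (1673/464 + 13/(1673/464))/2 = 5597777/1552544.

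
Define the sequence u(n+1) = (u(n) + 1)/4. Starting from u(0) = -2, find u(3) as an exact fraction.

u(1) = ((-2) + 1)/4 = -1/4.
u(2) = ((-1/4) + 1)/4 = 3/16.
u(3) = ((3/16) + 1)/4 = 19/64.

19/64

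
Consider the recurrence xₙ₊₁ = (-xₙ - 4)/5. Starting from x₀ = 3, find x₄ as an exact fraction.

-413/625

x₁ = (-3 - 4)/5 = -7/5.
x₂ = (-(-7/5) - 4)/5 = -13/25.
x₃ = (-(-13/25) - 4)/5 = -87/125.
x₄ = (-(-87/125) - 4)/5 = -413/625.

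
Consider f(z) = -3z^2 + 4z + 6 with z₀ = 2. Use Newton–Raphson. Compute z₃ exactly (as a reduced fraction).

f'(z) = -6z + 4.
f(2) = 2, f'(2) = -8, so z₁ = 2 - 2/(-8) = 9/4.
f(9/4) = -3/16, f'(9/4) = -19/2, so z₂ = (9/4) - (-3/16)/(-19/2) = 339/152.
f(339/152) = -27/23104, f'(339/152) = -713/76, so z₃ = (339/152) - (-27/23104)/(-713/76) = 483387/216752.

483387/216752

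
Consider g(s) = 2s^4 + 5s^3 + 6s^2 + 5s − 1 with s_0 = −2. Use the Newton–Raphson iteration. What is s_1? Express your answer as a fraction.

g'(s) = 8s^3 + 15s^2 + 12s + 5.
g(−2) = 5, g'(−2) = −23, so s_1 = (−2) − 5/(−23) = −41/23.

−41/23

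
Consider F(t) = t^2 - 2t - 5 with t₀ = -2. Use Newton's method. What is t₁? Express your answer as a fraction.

F'(t) = 2t - 2.
F(-2) = 3, F'(-2) = -6, so t₁ = (-2) - 3/(-6) = -3/2.

-3/2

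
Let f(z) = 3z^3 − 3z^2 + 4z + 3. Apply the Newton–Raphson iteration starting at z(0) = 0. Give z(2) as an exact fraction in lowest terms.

f'(z) = 9z^2 − 6z + 4.
f(0) = 3, f'(0) = 4, so z(1) = 0 − 3/4 = −3/4.
f(−3/4) = −189/64, f'(−3/4) = 217/16, so z(2) = (−3/4) − (−189/64)/(217/16) = −33/62.

−33/62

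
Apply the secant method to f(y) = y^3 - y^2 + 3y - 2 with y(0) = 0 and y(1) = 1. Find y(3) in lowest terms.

22/31

f(0) = -2, f(1) = 1. y(2) = 1 - 1·(1 - 0)/(1 - (-2)) = 2/3.
f(1) = 1, f(2/3) = -4/27. y(3) = (2/3) - (-4/27)·((2/3) - 1)/((-4/27) - 1) = 22/31.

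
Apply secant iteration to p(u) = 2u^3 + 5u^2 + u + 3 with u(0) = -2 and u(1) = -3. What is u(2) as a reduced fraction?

p(-2) = 5, p(-3) = -9. u(2) = (-3) - (-9)·((-3) - (-2))/((-9) - 5) = -33/14.

-33/14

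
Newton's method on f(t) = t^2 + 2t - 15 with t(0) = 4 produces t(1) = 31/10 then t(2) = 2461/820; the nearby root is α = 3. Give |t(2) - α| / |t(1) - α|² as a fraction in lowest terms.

5/41

t(1) - α = 31/10 - 3 = 1/10, so |t(1) - α| = 1/10.
t(2) - α = 2461/820 - 3 = 1/820, so |t(2) - α| = 1/820.
|t(1) - α|² = 1/100.
Ratio = (1/820) / (1/100) = 5/41.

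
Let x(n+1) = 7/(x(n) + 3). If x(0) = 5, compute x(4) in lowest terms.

x(1) = 7/(5 + 3) = 7/8.
x(2) = 7/(7/8 + 3) = 56/31.
x(3) = 7/(56/31 + 3) = 217/149.
x(4) = 7/(217/149 + 3) = 1043/664.

1043/664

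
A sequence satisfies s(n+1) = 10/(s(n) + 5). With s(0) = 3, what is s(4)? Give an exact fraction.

66/43

s(1) = 10/(3 + 5) = 5/4.
s(2) = 10/(5/4 + 5) = 8/5.
s(3) = 10/(8/5 + 5) = 50/33.
s(4) = 10/(50/33 + 5) = 66/43.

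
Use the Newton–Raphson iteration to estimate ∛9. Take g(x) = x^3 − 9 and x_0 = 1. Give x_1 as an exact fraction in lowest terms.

11/3

g'(x) = 3x^2.
g(1) = −8, g'(1) = 3, so x_1 = 1 − (−8)/3 = 11/3.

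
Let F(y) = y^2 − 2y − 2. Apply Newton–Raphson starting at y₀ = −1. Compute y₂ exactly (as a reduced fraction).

F'(y) = 2y − 2.
F(−1) = 1, F'(−1) = −4, so y₁ = (−1) − 1/(−4) = −3/4.
F(−3/4) = 1/16, F'(−3/4) = −7/2, so y₂ = (−3/4) − (1/16)/(−7/2) = −41/56.

−41/56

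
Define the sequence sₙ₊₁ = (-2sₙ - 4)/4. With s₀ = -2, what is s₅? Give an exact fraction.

-5/8

s₁ = (-2·(-2) - 4)/4 = 0.
s₂ = (-2·0 - 4)/4 = -1.
s₃ = (-2·(-1) - 4)/4 = -1/2.
s₄ = (-2·(-1/2) - 4)/4 = -3/4.
s₅ = (-2·(-3/4) - 4)/4 = -5/8.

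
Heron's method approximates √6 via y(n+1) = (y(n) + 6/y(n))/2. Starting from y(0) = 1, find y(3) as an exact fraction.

10033/4088

y(1) = (1 + 6/1)/2 = 7/2.
y(2) = (7/2 + 6/(7/2))/2 = 73/28.
y(3) = (73/28 + 6/(73/28))/2 = 10033/4088.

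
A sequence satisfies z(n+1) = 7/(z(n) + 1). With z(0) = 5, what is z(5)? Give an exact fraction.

z(1) = 7/(5 + 1) = 7/6.
z(2) = 7/(7/6 + 1) = 42/13.
z(3) = 7/(42/13 + 1) = 91/55.
z(4) = 7/(91/55 + 1) = 385/146.
z(5) = 7/(385/146 + 1) = 1022/531.

1022/531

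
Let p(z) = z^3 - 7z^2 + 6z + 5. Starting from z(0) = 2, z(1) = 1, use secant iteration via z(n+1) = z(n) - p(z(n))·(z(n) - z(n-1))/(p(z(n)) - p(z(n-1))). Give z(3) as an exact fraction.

155/91

p(2) = -3, p(1) = 5. z(2) = 1 - 5·(1 - 2)/(5 - (-3)) = 13/8.
p(1) = 5, p(13/8) = 285/512. z(3) = (13/8) - (285/512)·((13/8) - 1)/((285/512) - 5) = 155/91.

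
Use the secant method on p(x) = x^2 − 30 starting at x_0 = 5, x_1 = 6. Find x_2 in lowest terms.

60/11

p(5) = −5, p(6) = 6. x_2 = 6 − 6·(6 − 5)/(6 − (−5)) = 60/11.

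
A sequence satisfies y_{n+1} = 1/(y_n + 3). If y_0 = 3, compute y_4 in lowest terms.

y_1 = 1/(3 + 3) = 1/6.
y_2 = 1/(1/6 + 3) = 6/19.
y_3 = 1/(6/19 + 3) = 19/63.
y_4 = 1/(19/63 + 3) = 63/208.

63/208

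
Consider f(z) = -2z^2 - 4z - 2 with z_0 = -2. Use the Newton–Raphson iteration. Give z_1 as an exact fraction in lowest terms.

f'(z) = -4z - 4.
f(-2) = -2, f'(-2) = 4, so z_1 = (-2) - (-2)/4 = -3/2.

-3/2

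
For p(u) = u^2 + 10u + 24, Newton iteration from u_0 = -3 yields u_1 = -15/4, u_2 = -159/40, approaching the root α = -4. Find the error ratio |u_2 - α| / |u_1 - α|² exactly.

u_1 - α = -15/4 - (-4) = -15/4 + 4 = 1/4, so |u_1 - α| = 1/4.
u_2 - α = -159/40 - (-4) = -159/40 + 4 = 1/40, so |u_2 - α| = 1/40.
|u_1 - α|² = 1/16.
Ratio = (1/40) / (1/16) = 2/5.

2/5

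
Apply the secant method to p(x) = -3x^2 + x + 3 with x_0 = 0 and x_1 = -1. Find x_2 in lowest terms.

p(0) = 3, p(-1) = -1. x_2 = (-1) - (-1)·((-1) - 0)/((-1) - 3) = -3/4.

-3/4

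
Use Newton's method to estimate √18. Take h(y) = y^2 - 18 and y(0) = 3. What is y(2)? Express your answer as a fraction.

17/4

h'(y) = 2y.
h(3) = -9, h'(3) = 6, so y(1) = 3 - (-9)/6 = 9/2.
h(9/2) = 9/4, h'(9/2) = 9, so y(2) = (9/2) - (9/4)/9 = 17/4.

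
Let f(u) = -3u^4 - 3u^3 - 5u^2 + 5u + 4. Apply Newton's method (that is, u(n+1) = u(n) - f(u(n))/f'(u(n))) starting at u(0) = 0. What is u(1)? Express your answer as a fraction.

-4/5

f'(u) = -12u^3 - 9u^2 - 10u + 5.
f(0) = 4, f'(0) = 5, so u(1) = 0 - 4/5 = -4/5.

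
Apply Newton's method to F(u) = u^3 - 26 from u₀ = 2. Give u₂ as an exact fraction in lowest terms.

F'(u) = 3u^2.
F(2) = -18, F'(2) = 12, so u₁ = 2 - (-18)/12 = 7/2.
F(7/2) = 135/8, F'(7/2) = 147/4, so u₂ = (7/2) - (135/8)/(147/4) = 149/49.

149/49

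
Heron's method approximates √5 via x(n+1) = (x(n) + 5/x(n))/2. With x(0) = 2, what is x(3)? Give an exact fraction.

x(1) = (2 + 5/2)/2 = 9/4.
x(2) = (9/4 + 5/(9/4))/2 = 161/72.
x(3) = (161/72 + 5/(161/72))/2 = 51841/23184.

51841/23184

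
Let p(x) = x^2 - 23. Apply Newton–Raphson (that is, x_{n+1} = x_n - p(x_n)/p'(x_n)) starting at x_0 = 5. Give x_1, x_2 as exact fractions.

x_1 = 24/5, x_2 = 1151/240

p'(x) = 2x.
p(5) = 2, p'(5) = 10, so x_1 = 5 - 2/10 = 24/5.
p(24/5) = 1/25, p'(24/5) = 48/5, so x_2 = (24/5) - (1/25)/(48/5) = 1151/240.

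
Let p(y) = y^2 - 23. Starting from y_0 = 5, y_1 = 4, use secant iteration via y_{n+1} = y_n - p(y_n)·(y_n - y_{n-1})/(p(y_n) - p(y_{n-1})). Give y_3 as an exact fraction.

379/79

p(5) = 2, p(4) = -7. y_2 = 4 - (-7)·(4 - 5)/((-7) - 2) = 43/9.
p(4) = -7, p(43/9) = -14/81. y_3 = (43/9) - (-14/81)·((43/9) - 4)/((-14/81) - (-7)) = 379/79.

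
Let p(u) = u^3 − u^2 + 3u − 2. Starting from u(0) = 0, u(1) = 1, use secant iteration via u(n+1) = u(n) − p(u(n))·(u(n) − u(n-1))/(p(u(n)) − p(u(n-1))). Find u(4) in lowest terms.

p(0) = −2, p(1) = 1. u(2) = 1 − 1·(1 − 0)/(1 − (−2)) = 2/3.
p(1) = 1, p(2/3) = −4/27. u(3) = (2/3) − (−4/27)·((2/3) − 1)/((−4/27) − 1) = 22/31.
p(2/3) = −4/27, p(22/31) = −512/29791. u(4) = (22/31) − (−512/29791)·((22/31) − (2/3))/((−512/29791) − (−4/27)) = 18838/26335.

18838/26335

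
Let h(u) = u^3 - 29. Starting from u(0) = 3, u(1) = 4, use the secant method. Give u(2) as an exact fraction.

h(3) = -2, h(4) = 35. u(2) = 4 - 35·(4 - 3)/(35 - (-2)) = 113/37.

113/37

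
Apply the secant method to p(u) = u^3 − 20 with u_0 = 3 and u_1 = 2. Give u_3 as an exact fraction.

1335/487

p(3) = 7, p(2) = −12. u_2 = 2 − (−12)·(2 − 3)/((−12) − 7) = 50/19.
p(2) = −12, p(50/19) = −12180/6859. u_3 = (50/19) − (−12180/6859)·((50/19) − 2)/((−12180/6859) − (−12)) = 1335/487.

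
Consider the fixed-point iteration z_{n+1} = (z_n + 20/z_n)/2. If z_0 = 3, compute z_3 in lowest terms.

4858801/1086456

z_1 = (3 + 20/3)/2 = 29/6.
z_2 = (29/6 + 20/(29/6))/2 = 1561/348.
z_3 = (1561/348 + 20/(1561/348))/2 = 4858801/1086456.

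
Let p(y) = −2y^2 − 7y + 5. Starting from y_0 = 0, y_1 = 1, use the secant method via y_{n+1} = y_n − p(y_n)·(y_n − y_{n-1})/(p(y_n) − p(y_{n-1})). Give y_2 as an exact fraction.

5/9

p(0) = 5, p(1) = −4. y_2 = 1 − (−4)·(1 − 0)/((−4) − 5) = 5/9.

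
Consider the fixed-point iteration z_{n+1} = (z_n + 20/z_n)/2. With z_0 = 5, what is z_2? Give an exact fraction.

z_1 = (5 + 20/5)/2 = 9/2.
z_2 = (9/2 + 20/(9/2))/2 = 161/36.

161/36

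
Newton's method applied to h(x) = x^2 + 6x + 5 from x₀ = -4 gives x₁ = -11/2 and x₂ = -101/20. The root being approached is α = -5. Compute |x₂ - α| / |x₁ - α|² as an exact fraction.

x₁ - α = -11/2 - (-5) = -11/2 + 5 = -1/2, so |x₁ - α| = 1/2.
x₂ - α = -101/20 - (-5) = -101/20 + 5 = -1/20, so |x₂ - α| = 1/20.
|x₁ - α|² = 1/4.
Ratio = (1/20) / (1/4) = 1/5.

1/5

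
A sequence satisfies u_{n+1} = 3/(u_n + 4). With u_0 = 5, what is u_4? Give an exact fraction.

u_1 = 3/(5 + 4) = 1/3.
u_2 = 3/(1/3 + 4) = 9/13.
u_3 = 3/(9/13 + 4) = 39/61.
u_4 = 3/(39/61 + 4) = 183/283.

183/283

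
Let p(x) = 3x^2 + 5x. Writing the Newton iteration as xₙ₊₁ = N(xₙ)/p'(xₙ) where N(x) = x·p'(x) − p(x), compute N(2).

p'(x) = 6x + 5.
N(x) = x·p'(x) − p(x) = x·(6x + 5) − (3x^2 + 5x) = 3x^2.
N(2) = 12.

12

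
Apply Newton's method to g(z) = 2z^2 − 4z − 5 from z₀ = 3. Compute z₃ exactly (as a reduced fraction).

618721/215520

g'(z) = 4z − 4.
g(3) = 1, g'(3) = 8, so z₁ = 3 − 1/8 = 23/8.
g(23/8) = 1/32, g'(23/8) = 15/2, so z₂ = (23/8) − (1/32)/(15/2) = 689/240.
g(689/240) = 1/28800, g'(689/240) = 449/60, so z₃ = (689/240) − (1/28800)/(449/60) = 618721/215520.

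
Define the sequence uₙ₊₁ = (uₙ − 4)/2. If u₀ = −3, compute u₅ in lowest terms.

−127/32

u₁ = ((−3) − 4)/2 = −7/2.
u₂ = ((−7/2) − 4)/2 = −15/4.
u₃ = ((−15/4) − 4)/2 = −31/8.
u₄ = ((−31/8) − 4)/2 = −63/16.
u₅ = ((−63/16) − 4)/2 = −127/32.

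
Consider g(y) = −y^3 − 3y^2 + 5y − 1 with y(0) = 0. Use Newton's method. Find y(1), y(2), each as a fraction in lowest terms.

y(1) = 1/5, y(2) = 27/115

g'(y) = −3y^2 − 6y + 5.
g(0) = −1, g'(0) = 5, so y(1) = 0 − (−1)/5 = 1/5.
g(1/5) = −16/125, g'(1/5) = 92/25, so y(2) = (1/5) − (−16/125)/(92/25) = 27/115.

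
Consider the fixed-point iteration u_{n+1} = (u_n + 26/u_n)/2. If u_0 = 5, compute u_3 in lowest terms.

u_1 = (5 + 26/5)/2 = 51/10.
u_2 = (51/10 + 26/(51/10))/2 = 5201/1020.
u_3 = (5201/1020 + 26/(5201/1020))/2 = 54100801/10610040.

54100801/10610040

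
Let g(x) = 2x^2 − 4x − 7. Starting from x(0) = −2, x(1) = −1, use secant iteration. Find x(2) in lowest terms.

g(−2) = 9, g(−1) = −1. x(2) = (−1) − (−1)·((−1) − (−2))/((−1) − 9) = −11/10.

−11/10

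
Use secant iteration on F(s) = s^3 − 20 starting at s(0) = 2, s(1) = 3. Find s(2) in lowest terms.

50/19

F(2) = −12, F(3) = 7. s(2) = 3 − 7·(3 − 2)/(7 − (−12)) = 50/19.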